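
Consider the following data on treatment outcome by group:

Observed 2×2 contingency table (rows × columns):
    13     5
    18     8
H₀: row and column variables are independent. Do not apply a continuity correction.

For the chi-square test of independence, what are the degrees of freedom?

degrees of freedom = 1

df = (r−1)(c−1) = (2−1)·(2−1) = 1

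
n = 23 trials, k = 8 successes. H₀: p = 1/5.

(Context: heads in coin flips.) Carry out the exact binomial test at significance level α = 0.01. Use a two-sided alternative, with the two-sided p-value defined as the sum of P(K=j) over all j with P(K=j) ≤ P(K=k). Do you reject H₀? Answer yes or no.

reject H₀: no

Exact binomial: n=23, k=8, p₀=1/5=0.2000
P(X=j) = C(n,j)·p₀^j·(1−p₀)^(n−j); p = Σ P(X=j) over j with P(X=j) ≤ P(X=8)
p-value (two-sided) = 0.11135
At α=0.01: p ≥ α → fail to reject H₀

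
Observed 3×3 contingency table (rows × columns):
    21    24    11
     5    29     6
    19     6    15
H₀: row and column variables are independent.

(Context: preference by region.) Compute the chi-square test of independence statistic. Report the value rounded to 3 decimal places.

test statistic = 28.127

Row totals [56, 40, 40], col totals [45, 59, 32], n=136
χ² = (21−18.53)²/18.53 + (24−24.29)²/24.29 + (11−13.18)²/13.18 + (5−13.24)²/13.24 + (29−17.35)²/17.35 + (6−9.41)²/9.41 + (19−13.24)²/13.24 + (6−17.35)²/17.35 + (15−9.41)²/9.41 = 28.1272
df = 4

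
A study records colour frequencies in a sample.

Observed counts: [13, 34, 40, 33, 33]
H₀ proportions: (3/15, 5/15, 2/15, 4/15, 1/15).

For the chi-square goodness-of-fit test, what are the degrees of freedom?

degrees of freedom = 4

df = k − 1 = 5 − 1 = 4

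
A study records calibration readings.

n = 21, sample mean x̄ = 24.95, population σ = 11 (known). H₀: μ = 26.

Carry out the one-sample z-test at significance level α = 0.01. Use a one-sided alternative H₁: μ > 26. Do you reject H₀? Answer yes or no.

reject H₀: no

SE = σ/√n = 11/√21 = 2.4004
z = (x̄−μ₀)/SE = (24.95−26)/2.4004 = -0.4374
p-value (one-sided, H₁ greater) = 0.66910
At α=0.01: p ≥ α → fail to reject H₀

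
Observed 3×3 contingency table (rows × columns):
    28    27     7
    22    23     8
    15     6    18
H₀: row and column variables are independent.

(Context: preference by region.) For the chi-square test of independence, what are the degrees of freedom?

degrees of freedom = 4

df = (r−1)(c−1) = (3−1)·(3−1) = 4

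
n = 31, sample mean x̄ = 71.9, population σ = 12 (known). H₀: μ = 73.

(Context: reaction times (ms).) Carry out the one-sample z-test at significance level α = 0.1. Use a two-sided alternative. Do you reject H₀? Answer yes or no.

SE = σ/√n = 12/√31 = 2.1553
z = (x̄−μ₀)/SE = (71.9−73)/2.1553 = -0.5104
p-value (two-sided) = 0.60979
At α=0.1: p ≥ α → fail to reject H₀

reject H₀: no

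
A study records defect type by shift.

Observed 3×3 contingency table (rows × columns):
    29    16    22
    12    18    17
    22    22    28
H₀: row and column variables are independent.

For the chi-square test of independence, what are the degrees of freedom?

degrees of freedom = 4

df = (r−1)(c−1) = (3−1)·(3−1) = 4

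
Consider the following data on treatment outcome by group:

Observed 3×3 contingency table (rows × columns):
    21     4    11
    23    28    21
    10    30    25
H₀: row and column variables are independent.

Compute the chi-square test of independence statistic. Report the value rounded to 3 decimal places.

Row totals [36, 72, 65], col totals [54, 62, 57], n=173
χ² = (21−11.24)²/11.24 + (4−12.90)²/12.90 + (11−11.86)²/11.86 + (23−22.47)²/22.47 + (28−25.80)²/25.80 + (21−23.72)²/23.72 + (10−20.29)²/20.29 + (30−23.29)²/23.29 + (25−21.42)²/21.42 = 22.9461
df = 4

test statistic = 22.946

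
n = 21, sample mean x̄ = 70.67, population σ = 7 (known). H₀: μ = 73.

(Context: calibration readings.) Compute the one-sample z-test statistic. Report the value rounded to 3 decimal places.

test statistic = -1.525

SE = σ/√n = 7/√21 = 1.5275
z = (x̄−μ₀)/SE = (70.67−73)/1.5275 = -1.5253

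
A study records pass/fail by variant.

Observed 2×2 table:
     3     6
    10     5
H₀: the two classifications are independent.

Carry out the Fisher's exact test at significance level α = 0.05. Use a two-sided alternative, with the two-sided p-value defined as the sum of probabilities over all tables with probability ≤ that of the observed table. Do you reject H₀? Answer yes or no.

reject H₀: no

Margins: r₁=9, r₂=15, c₁=13, c₂=11, n=24
p_obs = C(9,3)·C(15,10)/C(24,13); sum pmf over tables with pmf ≤ p_obs
p-value (two-sided) = 0.20598
At α=0.05: p ≥ α → fail to reject H₀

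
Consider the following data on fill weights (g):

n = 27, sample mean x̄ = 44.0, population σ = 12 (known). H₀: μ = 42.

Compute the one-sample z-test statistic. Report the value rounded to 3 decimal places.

SE = σ/√n = 12/√27 = 2.3094
z = (x̄−μ₀)/SE = (44.0−42)/2.3094 = 0.8660

test statistic = 0.866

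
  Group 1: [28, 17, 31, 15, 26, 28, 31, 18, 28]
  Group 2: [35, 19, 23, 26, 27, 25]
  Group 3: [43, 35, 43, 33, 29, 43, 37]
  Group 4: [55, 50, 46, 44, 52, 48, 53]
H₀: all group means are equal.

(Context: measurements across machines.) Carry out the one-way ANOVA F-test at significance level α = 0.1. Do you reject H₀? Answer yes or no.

reject H₀: yes

Group means [24.67, 25.83, 37.57, 49.71], grand mean 34.069
SSB = Σnᵢ(x̄ᵢ−x̄)² = 3001.886; SSW = ΣΣ(x−x̄ᵢ)² = 735.976
MSB = 3001.886/3 = 1000.6286; MSW = 735.976/25 = 29.4390
F = MSB/MSW = 33.9898
df = (3, 25)
p-value (upper-tail) = 0.00000
At α=0.1: p < α → reject H₀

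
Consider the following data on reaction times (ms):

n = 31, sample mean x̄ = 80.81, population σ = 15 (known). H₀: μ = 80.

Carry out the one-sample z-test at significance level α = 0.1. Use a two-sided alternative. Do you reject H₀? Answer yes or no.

reject H₀: no

SE = σ/√n = 15/√31 = 2.6941
z = (x̄−μ₀)/SE = (80.81−80)/2.6941 = 0.3007
p-value (two-sided) = 0.76367
At α=0.1: p ≥ α → fail to reject H₀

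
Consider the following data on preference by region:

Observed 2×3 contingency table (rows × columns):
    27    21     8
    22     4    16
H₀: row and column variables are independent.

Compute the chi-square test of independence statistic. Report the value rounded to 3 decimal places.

test statistic = 13.002

Row totals [56, 42], col totals [49, 25, 24], n=98
χ² = (27−28.00)²/28.00 + (21−14.29)²/14.29 + (8−13.71)²/13.71 + (22−21.00)²/21.00 + (4−10.71)²/10.71 + (16−10.29)²/10.29 = 13.0022
df = 2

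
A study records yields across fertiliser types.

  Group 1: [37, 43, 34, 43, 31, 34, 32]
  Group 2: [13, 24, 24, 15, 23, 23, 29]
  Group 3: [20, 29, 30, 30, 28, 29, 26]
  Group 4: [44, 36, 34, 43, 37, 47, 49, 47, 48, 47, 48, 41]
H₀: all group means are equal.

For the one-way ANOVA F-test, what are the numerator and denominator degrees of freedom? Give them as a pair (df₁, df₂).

degrees of freedom = [3, 29]

k = 4 groups, N = 33 total
df = (k−1, N−k) = (4−1, 33−4) = (3, 29)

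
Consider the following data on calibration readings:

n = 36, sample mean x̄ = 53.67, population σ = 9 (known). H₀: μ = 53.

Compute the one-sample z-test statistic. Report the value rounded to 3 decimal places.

SE = σ/√n = 9/√36 = 1.5000
z = (x̄−μ₀)/SE = (53.67−53)/1.5000 = 0.4467

test statistic = 0.447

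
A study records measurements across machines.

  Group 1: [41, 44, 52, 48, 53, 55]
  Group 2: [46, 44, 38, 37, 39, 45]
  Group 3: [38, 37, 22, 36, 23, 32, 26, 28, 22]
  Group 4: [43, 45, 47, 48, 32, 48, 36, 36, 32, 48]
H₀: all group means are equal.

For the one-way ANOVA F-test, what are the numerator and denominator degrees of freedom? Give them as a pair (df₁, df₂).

k = 4 groups, N = 31 total
df = (k−1, N−k) = (4−1, 31−4) = (3, 27)

degrees of freedom = [3, 27]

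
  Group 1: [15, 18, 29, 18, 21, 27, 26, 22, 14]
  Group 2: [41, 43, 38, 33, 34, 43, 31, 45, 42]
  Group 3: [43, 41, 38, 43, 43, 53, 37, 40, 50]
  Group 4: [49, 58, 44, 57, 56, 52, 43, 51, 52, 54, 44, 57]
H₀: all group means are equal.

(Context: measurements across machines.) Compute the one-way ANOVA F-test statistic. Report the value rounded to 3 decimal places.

test statistic = 57.973

Group means [21.11, 38.89, 43.11, 51.42], grand mean 39.615
SSB = Σnᵢ(x̄ᵢ−x̄)² = 4867.647; SSW = ΣΣ(x−x̄ᵢ)² = 979.583
MSB = 4867.647/3 = 1622.5491; MSW = 979.583/35 = 27.9881
F = MSB/MSW = 57.9728
df = (3, 35)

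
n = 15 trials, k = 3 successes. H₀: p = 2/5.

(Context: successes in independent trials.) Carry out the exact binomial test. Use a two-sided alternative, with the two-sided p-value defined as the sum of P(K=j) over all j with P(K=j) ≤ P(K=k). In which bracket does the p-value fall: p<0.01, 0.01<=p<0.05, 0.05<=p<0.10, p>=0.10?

p-value bracket: p>=0.10

Exact binomial: n=15, k=3, p₀=2/5=0.4000
P(X=j) = C(n,j)·p₀^j·(1−p₀)^(n−j); p = Σ P(X=j) over j with P(X=j) ≤ P(X=3)
p-value (two-sided) = 0.18555
→ bracket: p>=0.10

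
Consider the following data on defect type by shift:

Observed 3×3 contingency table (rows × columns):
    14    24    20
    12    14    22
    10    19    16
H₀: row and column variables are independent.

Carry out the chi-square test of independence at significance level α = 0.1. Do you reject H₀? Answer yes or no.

Row totals [58, 48, 45], col totals [36, 57, 58], n=151
χ² = (14−13.83)²/13.83 + (24−21.89)²/21.89 + (20−22.28)²/22.28 + (12−11.44)²/11.44 + (14−18.12)²/18.12 + (22−18.44)²/18.44 + (10−10.73)²/10.73 + (19−16.99)²/16.99 + (16−17.28)²/17.28 = 2.4733
df = 4
p-value (upper-tail) = 0.64943
At α=0.1: p ≥ α → fail to reject H₀

reject H₀: no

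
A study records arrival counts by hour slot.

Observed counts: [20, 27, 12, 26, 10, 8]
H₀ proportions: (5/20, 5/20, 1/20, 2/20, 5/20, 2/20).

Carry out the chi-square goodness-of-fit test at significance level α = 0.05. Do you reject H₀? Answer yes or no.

n = 103; E_i = n·p_i = [25.75, 25.75, 5.15, 10.30, 25.75, 10.30]
χ² = (20−25.75)²/25.75 + (27−25.75)²/25.75 + (12−5.15)²/5.15 + (26−10.30)²/10.30 + (10−25.75)²/25.75 + (8−10.30)²/10.30 = 44.5340
df = 5
p-value (upper-tail) = 0.00000
At α=0.05: p < α → reject H₀

reject H₀: yes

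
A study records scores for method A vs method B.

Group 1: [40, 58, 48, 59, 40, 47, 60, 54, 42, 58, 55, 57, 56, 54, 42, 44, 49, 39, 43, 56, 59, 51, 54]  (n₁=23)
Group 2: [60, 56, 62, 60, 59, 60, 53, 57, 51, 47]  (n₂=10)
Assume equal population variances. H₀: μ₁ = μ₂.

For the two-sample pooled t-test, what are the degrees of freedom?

degrees of freedom = 31

df = n₁ + n₂ − 2 = 23 + 10 − 2 = 31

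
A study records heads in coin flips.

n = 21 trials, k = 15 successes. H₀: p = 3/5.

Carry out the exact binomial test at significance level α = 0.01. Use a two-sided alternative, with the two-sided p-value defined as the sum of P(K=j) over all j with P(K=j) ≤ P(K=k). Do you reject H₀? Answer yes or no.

Exact binomial: n=21, k=15, p₀=3/5=0.6000
P(X=j) = C(n,j)·p₀^j·(1−p₀)^(n−j); p = Σ P(X=j) over j with P(X=j) ≤ P(X=15)
p-value (two-sided) = 0.37462
At α=0.01: p ≥ α → fail to reject H₀

reject H₀: no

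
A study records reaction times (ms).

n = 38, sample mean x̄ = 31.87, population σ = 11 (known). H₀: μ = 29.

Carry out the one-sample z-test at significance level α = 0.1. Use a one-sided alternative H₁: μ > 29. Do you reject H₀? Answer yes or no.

reject H₀: yes

SE = σ/√n = 11/√38 = 1.7844
z = (x̄−μ₀)/SE = (31.87−29)/1.7844 = 1.6084
p-value (one-sided, H₁ greater) = 0.05388
At α=0.1: p < α → reject H₀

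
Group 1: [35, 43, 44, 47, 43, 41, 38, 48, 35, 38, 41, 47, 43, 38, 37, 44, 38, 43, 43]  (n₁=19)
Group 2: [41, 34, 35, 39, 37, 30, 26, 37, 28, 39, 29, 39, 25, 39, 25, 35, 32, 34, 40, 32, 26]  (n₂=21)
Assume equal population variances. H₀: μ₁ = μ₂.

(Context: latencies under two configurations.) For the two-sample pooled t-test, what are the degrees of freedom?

df = n₁ + n₂ − 2 = 19 + 21 − 2 = 38

degrees of freedom = 38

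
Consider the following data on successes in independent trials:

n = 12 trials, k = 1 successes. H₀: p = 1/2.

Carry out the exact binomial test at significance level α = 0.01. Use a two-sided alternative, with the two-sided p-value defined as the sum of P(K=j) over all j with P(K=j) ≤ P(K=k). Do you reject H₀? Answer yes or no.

Exact binomial: n=12, k=1, p₀=1/2=0.5000
P(X=j) = C(n,j)·p₀^j·(1−p₀)^(n−j); p = Σ P(X=j) over j with P(X=j) ≤ P(X=1)
p-value (two-sided) = 0.00635
At α=0.01: p < α → reject H₀

reject H₀: yes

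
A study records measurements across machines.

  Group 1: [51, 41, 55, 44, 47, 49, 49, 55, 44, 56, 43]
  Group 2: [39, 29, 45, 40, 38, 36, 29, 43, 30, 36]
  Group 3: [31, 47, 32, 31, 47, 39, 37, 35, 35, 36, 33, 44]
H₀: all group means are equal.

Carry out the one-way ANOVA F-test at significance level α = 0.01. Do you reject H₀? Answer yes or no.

Group means [48.55, 36.50, 37.25], grand mean 40.788
SSB = Σnᵢ(x̄ᵢ−x̄)² = 996.038; SSW = ΣΣ(x−x̄ᵢ)² = 941.477
MSB = 996.038/2 = 498.0189; MSW = 941.477/30 = 31.3826
F = MSB/MSW = 15.8693
df = (2, 30)
p-value (upper-tail) = 0.00002
At α=0.01: p < α → reject H₀

reject H₀: yes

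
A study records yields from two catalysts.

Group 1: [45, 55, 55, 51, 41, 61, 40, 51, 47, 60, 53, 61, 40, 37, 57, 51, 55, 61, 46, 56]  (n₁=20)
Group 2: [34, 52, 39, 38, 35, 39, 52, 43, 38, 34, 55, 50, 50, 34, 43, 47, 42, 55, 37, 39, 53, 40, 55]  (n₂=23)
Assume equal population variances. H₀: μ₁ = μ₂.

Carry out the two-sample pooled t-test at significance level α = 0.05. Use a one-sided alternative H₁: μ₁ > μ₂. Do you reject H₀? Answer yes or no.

reject H₀: yes

x̄₁=51.150, s₁=7.638, n₁=20
x̄₂=43.652, s₂=7.535, n₂=23
s_p² = [19·7.638² + 22·7.535²]/41 = 57.5065
SE = √(s_p²·(1/20+1/23)) = 2.3185
t = (51.150−43.652)/2.3185 = 3.2339
df = 41
p-value (one-sided, H₁ greater) = 0.00121
At α=0.05: p < α → reject H₀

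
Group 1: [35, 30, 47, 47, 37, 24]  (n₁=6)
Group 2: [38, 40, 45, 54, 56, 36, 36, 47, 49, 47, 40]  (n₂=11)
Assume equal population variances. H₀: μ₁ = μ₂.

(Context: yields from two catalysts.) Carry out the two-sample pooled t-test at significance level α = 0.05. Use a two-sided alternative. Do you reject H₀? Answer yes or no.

reject H₀: no

x̄₁=36.667, s₁=9.180, n₁=6
x̄₂=44.364, s₂=6.947, n₂=11
s_p² = [5·9.180² + 10·6.947²]/15 = 60.2586
SE = √(s_p²·(1/6+1/11)) = 3.9397
t = (36.667−44.364)/3.9397 = -1.9537
df = 15
p-value (two-sided) = 0.06965
At α=0.05: p ≥ α → fail to reject H₀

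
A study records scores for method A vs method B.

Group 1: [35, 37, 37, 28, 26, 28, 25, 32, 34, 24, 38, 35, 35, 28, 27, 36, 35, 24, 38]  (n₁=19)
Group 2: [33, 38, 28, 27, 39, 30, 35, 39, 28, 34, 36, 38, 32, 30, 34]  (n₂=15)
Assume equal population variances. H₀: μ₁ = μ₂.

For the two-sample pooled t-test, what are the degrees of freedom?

degrees of freedom = 32

df = n₁ + n₂ − 2 = 19 + 15 − 2 = 32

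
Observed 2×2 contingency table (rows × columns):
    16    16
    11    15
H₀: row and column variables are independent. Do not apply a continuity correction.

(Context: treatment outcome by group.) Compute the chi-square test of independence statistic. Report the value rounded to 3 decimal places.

test statistic = 0.341

Row totals [32, 26], col totals [27, 31], n=58
χ² = (16−14.90)²/14.90 + (16−17.10)²/17.10 + (11−12.10)²/12.10 + (15−13.90)²/13.90 = 0.3411
df = 1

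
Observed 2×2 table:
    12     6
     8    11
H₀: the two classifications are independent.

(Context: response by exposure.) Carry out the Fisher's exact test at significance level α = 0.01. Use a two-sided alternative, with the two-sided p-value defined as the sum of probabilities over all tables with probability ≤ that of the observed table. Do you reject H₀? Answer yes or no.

reject H₀: no

Margins: r₁=18, r₂=19, c₁=20, c₂=17, n=37
p_obs = C(18,12)·C(19,8)/C(37,20); sum pmf over tables with pmf ≤ p_obs
p-value (two-sided) = 0.19136
At α=0.01: p ≥ α → fail to reject H₀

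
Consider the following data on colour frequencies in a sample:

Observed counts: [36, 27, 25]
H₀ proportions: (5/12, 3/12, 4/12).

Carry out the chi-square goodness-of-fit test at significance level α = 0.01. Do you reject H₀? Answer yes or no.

reject H₀: no

n = 88; E_i = n·p_i = [36.67, 22.00, 29.33]
χ² = (36−36.67)²/36.67 + (27−22.00)²/22.00 + (25−29.33)²/29.33 = 1.7886
df = 2
p-value (upper-tail) = 0.40889
At α=0.01: p ≥ α → fail to reject H₀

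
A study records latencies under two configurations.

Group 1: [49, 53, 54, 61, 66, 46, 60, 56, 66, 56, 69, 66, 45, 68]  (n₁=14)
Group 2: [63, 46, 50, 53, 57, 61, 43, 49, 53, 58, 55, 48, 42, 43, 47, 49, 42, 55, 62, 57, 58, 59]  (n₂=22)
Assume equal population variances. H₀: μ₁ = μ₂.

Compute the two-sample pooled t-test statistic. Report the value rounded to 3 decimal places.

x̄₁=58.214, s₁=8.173, n₁=14
x̄₂=52.273, s₂=6.734, n₂=22
s_p² = [13·8.173² + 21·6.734²]/34 = 53.5506
SE = √(s_p²·(1/14+1/22)) = 2.5018
t = (58.214−52.273)/2.5018 = 2.3749
df = 34

test statistic = 2.375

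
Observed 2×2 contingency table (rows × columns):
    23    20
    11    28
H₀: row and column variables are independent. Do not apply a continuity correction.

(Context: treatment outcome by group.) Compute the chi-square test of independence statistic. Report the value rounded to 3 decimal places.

Row totals [43, 39], col totals [34, 48], n=82
χ² = (23−17.83)²/17.83 + (20−25.17)²/25.17 + (11−16.17)²/16.17 + (28−22.83)²/22.83 = 5.3863
df = 1

test statistic = 5.386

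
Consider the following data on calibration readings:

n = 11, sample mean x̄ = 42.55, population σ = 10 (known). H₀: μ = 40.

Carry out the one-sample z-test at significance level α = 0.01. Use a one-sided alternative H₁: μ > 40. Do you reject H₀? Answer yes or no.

SE = σ/√n = 10/√11 = 3.0151
z = (x̄−μ₀)/SE = (42.55−40)/3.0151 = 0.8457
p-value (one-sided, H₁ greater) = 0.19885
At α=0.01: p ≥ α → fail to reject H₀

reject H₀: no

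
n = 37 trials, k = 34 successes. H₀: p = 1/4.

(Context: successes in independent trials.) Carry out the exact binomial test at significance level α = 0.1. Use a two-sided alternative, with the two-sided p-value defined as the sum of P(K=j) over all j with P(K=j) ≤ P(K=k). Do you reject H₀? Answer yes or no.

reject H₀: yes

Exact binomial: n=37, k=34, p₀=1/4=0.2500
P(X=j) = C(n,j)·p₀^j·(1−p₀)^(n−j); p = Σ P(X=j) over j with P(X=j) ≤ P(X=34)
p-value (two-sided) = 0.00000
At α=0.1: p < α → reject H₀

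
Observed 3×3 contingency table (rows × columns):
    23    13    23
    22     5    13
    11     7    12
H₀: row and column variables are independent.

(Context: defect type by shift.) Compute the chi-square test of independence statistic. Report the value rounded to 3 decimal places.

test statistic = 3.603

Row totals [59, 40, 30], col totals [56, 25, 48], n=129
χ² = (23−25.61)²/25.61 + (13−11.43)²/11.43 + (23−21.95)²/21.95 + (22−17.36)²/17.36 + (5−7.75)²/7.75 + (13−14.88)²/14.88 + (11−13.02)²/13.02 + (7−5.81)²/5.81 + (12−11.16)²/11.16 = 3.6028
df = 4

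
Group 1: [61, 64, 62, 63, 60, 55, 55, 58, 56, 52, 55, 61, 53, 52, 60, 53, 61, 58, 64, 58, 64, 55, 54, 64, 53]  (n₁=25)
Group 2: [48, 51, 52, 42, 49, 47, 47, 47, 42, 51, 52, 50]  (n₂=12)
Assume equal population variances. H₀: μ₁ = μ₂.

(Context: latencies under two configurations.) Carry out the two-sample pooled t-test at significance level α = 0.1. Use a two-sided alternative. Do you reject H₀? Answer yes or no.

reject H₀: yes

x̄₁=58.040, s₁=4.198, n₁=25
x̄₂=48.167, s₂=3.433, n₂=12
s_p² = [24·4.198² + 11·3.433²]/35 = 15.7893
SE = √(s_p²·(1/25+1/12)) = 1.3955
t = (58.040−48.167)/1.3955 = 7.0752
df = 35
p-value (two-sided) = 0.00000
At α=0.1: p < α → reject H₀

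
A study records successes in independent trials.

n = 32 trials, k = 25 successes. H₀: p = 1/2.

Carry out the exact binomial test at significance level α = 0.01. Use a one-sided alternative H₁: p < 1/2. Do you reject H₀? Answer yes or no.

Exact binomial: n=32, k=25, p₀=1/2=0.5000
P(X≤25) from Σ C(n,i)·p₀^i·(1−p₀)^(n−i)
p-value (one-sided, H₁ less) = 0.99973
At α=0.01: p ≥ α → fail to reject H₀

reject H₀: no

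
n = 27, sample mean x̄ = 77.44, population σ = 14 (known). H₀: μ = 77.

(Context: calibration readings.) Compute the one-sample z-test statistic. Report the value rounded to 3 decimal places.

SE = σ/√n = 14/√27 = 2.6943
z = (x̄−μ₀)/SE = (77.44−77)/2.6943 = 0.1633

test statistic = 0.163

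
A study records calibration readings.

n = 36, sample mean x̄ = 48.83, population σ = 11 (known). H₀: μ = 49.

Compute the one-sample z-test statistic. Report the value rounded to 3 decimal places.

SE = σ/√n = 11/√36 = 1.8333
z = (x̄−μ₀)/SE = (48.83−49)/1.8333 = -0.0927

test statistic = -0.093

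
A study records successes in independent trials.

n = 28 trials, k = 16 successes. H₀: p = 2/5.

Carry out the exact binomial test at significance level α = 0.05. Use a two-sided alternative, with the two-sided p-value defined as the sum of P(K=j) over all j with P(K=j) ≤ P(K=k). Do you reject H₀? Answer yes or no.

reject H₀: no

Exact binomial: n=28, k=16, p₀=2/5=0.4000
P(X=j) = C(n,j)·p₀^j·(1−p₀)^(n−j); p = Σ P(X=j) over j with P(X=j) ≤ P(X=16)
p-value (two-sided) = 0.08140
At α=0.05: p ≥ α → fail to reject H₀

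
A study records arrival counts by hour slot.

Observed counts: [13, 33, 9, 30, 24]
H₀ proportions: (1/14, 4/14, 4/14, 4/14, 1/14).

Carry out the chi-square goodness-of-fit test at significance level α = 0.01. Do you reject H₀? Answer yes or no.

n = 109; E_i = n·p_i = [7.79, 31.14, 31.14, 31.14, 7.79]
χ² = (13−7.79)²/7.79 + (33−31.14)²/31.14 + (9−31.14)²/31.14 + (30−31.14)²/31.14 + (24−7.79)²/7.79 = 53.1560
df = 4
p-value (upper-tail) = 0.00000
At α=0.01: p < α → reject H₀

reject H₀: yes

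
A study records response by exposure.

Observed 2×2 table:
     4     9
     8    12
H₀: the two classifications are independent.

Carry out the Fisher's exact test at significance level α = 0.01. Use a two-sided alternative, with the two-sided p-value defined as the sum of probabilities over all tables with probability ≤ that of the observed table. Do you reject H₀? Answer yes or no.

reject H₀: no

Margins: r₁=13, r₂=20, c₁=12, c₂=21, n=33
p_obs = C(13,4)·C(20,8)/C(33,12); sum pmf over tables with pmf ≤ p_obs
p-value (two-sided) = 0.71882
At α=0.01: p ≥ α → fail to reject H₀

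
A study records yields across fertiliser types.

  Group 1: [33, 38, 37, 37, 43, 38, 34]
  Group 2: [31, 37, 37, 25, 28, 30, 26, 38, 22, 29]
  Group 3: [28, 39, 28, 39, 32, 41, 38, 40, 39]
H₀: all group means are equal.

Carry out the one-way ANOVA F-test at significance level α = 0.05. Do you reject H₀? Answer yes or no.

Group means [37.14, 30.30, 36.00], grand mean 34.115
SSB = Σnᵢ(x̄ᵢ−x̄)² = 241.697; SSW = ΣΣ(x−x̄ᵢ)² = 550.957
MSB = 241.697/2 = 120.8484; MSW = 550.957/23 = 23.9547
F = MSB/MSW = 5.0449
df = (2, 23)
p-value (upper-tail) = 0.01525
At α=0.05: p < α → reject H₀

reject H₀: yes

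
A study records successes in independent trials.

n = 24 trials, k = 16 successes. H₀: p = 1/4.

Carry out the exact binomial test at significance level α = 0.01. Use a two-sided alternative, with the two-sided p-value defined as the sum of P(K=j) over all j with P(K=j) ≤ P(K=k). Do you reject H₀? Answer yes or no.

Exact binomial: n=24, k=16, p₀=1/4=0.2500
P(X=j) = C(n,j)·p₀^j·(1−p₀)^(n−j); p = Σ P(X=j) over j with P(X=j) ≤ P(X=16)
p-value (two-sided) = 0.00002
At α=0.01: p < α → reject H₀

reject H₀: yes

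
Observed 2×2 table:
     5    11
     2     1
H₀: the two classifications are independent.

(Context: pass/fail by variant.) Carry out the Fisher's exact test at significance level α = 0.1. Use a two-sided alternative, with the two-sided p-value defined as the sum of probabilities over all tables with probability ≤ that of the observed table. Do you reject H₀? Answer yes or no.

reject H₀: no

Margins: r₁=16, r₂=3, c₁=7, c₂=12, n=19
p_obs = C(16,5)·C(3,2)/C(19,7); sum pmf over tables with pmf ≤ p_obs
p-value (two-sided) = 0.52322
At α=0.1: p ≥ α → fail to reject H₀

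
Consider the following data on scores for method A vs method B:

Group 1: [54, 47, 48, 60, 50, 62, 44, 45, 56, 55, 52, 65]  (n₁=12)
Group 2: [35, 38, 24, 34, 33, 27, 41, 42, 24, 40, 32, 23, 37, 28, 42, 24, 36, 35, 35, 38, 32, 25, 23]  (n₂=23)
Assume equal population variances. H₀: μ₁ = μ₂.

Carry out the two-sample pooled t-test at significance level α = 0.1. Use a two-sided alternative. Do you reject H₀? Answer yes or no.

reject H₀: yes

x̄₁=53.167, s₁=6.767, n₁=12
x̄₂=32.522, s₂=6.494, n₂=23
s_p² = [11·6.767² + 22·6.494²]/33 = 43.3759
SE = √(s_p²·(1/12+1/23)) = 2.3453
t = (53.167−32.522)/2.3453 = 8.8026
df = 33
p-value (two-sided) = 0.00000
At α=0.1: p < α → reject H₀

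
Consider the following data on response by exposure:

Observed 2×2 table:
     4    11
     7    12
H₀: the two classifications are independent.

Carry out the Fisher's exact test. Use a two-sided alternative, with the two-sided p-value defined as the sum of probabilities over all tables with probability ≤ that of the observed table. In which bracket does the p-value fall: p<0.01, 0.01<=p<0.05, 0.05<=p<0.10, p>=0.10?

p-value bracket: p>=0.10

Margins: r₁=15, r₂=19, c₁=11, c₂=23, n=34
p_obs = C(15,4)·C(19,7)/C(34,11); sum pmf over tables with pmf ≤ p_obs
p-value (two-sided) = 0.71521
→ bracket: p>=0.10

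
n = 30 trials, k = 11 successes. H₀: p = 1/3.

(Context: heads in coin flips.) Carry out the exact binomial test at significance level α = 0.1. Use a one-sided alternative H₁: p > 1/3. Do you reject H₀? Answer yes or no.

reject H₀: no

Exact binomial: n=30, k=11, p₀=1/3=0.3333
P(X≥11) from Σ C(n,i)·p₀^i·(1−p₀)^(n−i)
p-value (one-sided, H₁ greater) = 0.41524
At α=0.1: p ≥ α → fail to reject H₀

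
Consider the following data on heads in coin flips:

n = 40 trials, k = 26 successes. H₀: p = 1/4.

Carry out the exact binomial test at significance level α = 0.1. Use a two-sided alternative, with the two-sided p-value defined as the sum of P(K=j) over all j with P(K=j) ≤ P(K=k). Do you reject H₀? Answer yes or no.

reject H₀: yes

Exact binomial: n=40, k=26, p₀=1/4=0.2500
P(X=j) = C(n,j)·p₀^j·(1−p₀)^(n−j); p = Σ P(X=j) over j with P(X=j) ≤ P(X=26)
p-value (two-sided) = 0.00000
At α=0.1: p < α → reject H₀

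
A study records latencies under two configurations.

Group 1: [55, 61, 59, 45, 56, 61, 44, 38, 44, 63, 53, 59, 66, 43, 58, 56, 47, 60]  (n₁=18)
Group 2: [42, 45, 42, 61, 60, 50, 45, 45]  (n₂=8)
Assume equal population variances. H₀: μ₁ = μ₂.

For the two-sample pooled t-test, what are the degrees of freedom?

df = n₁ + n₂ − 2 = 18 + 8 − 2 = 24

degrees of freedom = 24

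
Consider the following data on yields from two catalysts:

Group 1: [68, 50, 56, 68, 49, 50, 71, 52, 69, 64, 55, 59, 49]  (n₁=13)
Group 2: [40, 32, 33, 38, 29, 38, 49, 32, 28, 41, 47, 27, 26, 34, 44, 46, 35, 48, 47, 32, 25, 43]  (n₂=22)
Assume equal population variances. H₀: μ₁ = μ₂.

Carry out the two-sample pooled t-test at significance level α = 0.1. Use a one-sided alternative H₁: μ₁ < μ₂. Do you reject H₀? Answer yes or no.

reject H₀: no

x̄₁=58.462, s₁=8.482, n₁=13
x̄₂=37.000, s₂=7.783, n₂=22
s_p² = [12·8.482² + 21·7.783²]/33 = 64.7040
SE = √(s_p²·(1/13+1/22)) = 2.8140
t = (58.462−37.000)/2.8140 = 7.6268
df = 33
p-value (one-sided, H₁ less) = 1.00000
At α=0.1: p ≥ α → fail to reject H₀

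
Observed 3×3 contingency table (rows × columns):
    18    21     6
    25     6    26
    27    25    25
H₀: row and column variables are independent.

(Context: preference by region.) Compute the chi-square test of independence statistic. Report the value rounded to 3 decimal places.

Row totals [45, 57, 77], col totals [70, 52, 57], n=179
χ² = (18−17.60)²/17.60 + (21−13.07)²/13.07 + (6−14.33)²/14.33 + (25−22.29)²/22.29 + (6−16.56)²/16.56 + (26−18.15)²/18.15 + (27−30.11)²/30.11 + (25−22.37)²/22.37 + (25−24.52)²/24.52 = 20.7552
df = 4

test statistic = 20.755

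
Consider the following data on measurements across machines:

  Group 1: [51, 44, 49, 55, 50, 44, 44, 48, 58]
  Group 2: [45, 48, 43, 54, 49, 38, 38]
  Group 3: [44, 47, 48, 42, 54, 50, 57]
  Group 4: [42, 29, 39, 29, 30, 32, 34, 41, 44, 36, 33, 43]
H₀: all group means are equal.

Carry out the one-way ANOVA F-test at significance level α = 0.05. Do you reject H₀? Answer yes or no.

Group means [49.22, 45.00, 48.86, 36.00], grand mean 43.771
SSB = Σnᵢ(x̄ᵢ−x̄)² = 1183.759; SSW = ΣΣ(x−x̄ᵢ)² = 920.413
MSB = 1183.759/3 = 394.5862; MSW = 920.413/31 = 29.6907
F = MSB/MSW = 13.2899
df = (3, 31)
p-value (upper-tail) = 0.00001
At α=0.05: p < α → reject H₀

reject H₀: yes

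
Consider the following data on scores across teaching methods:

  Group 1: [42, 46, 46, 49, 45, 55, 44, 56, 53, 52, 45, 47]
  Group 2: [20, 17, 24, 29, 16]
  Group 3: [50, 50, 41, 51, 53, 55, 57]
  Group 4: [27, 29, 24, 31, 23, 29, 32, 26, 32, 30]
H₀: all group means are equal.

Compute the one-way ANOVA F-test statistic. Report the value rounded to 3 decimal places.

Group means [48.33, 21.20, 51.00, 28.30], grand mean 39.000
SSB = Σnᵢ(x̄ᵢ−x̄)² = 4782.433; SSW = ΣΣ(x−x̄ᵢ)² = 597.567
MSB = 4782.433/3 = 1594.1444; MSW = 597.567/30 = 19.9189
F = MSB/MSW = 80.0318
df = (3, 30)

test statistic = 80.032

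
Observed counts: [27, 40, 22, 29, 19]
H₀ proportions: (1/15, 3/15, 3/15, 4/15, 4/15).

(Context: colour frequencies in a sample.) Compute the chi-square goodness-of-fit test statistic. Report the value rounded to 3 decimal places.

test statistic = 51.777

n = 137; E_i = n·p_i = [9.13, 27.40, 27.40, 36.53, 36.53]
χ² = (27−9.13)²/9.13 + (40−27.40)²/27.40 + (22−27.40)²/27.40 + (29−36.53)²/36.53 + (19−36.53)²/36.53 = 51.7774
df = 4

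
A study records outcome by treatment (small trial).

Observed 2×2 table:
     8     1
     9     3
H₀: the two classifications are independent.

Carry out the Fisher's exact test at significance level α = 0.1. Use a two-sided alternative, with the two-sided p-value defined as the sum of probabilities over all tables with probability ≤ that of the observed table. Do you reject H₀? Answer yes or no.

Margins: r₁=9, r₂=12, c₁=17, c₂=4, n=21
p_obs = C(9,8)·C(12,9)/C(21,17); sum pmf over tables with pmf ≤ p_obs
p-value (two-sided) = 0.60301
At α=0.1: p ≥ α → fail to reject H₀

reject H₀: no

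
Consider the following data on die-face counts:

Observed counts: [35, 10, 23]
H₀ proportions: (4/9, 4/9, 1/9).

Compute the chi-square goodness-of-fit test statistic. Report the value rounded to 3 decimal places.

test statistic = 45.857

n = 68; E_i = n·p_i = [30.22, 30.22, 7.56]
χ² = (35−30.22)²/30.22 + (10−30.22)²/30.22 + (23−7.56)²/7.56 = 45.8566
df = 2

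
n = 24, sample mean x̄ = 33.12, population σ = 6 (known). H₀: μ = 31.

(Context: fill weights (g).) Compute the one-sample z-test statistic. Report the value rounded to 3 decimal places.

test statistic = 1.731

SE = σ/√n = 6/√24 = 1.2247
z = (x̄−μ₀)/SE = (33.12−31)/1.2247 = 1.7310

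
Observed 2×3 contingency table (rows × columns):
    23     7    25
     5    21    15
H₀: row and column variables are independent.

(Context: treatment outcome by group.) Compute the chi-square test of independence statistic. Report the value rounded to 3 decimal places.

Row totals [55, 41], col totals [28, 28, 40], n=96
χ² = (23−16.04)²/16.04 + (7−16.04)²/16.04 + (25−22.92)²/22.92 + (5−11.96)²/11.96 + (21−11.96)²/11.96 + (15−17.08)²/17.08 = 19.4433
df = 2

test statistic = 19.443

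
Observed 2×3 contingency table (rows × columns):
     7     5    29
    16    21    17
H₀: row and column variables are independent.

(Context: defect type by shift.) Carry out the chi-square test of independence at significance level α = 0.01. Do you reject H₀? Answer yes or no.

Row totals [41, 54], col totals [23, 26, 46], n=95
χ² = (7−9.93)²/9.93 + (5−11.22)²/11.22 + (29−19.85)²/19.85 + (16−13.07)²/13.07 + (21−14.78)²/14.78 + (17−26.15)²/26.15 = 15.0003
df = 2
p-value (upper-tail) = 0.00055
At α=0.01: p < α → reject H₀

reject H₀: yes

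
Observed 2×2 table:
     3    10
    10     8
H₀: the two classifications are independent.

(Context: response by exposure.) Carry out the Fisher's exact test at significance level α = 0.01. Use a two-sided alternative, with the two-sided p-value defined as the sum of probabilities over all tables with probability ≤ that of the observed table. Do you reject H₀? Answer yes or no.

reject H₀: no

Margins: r₁=13, r₂=18, c₁=13, c₂=18, n=31
p_obs = C(13,3)·C(18,10)/C(31,13); sum pmf over tables with pmf ≤ p_obs
p-value (two-sided) = 0.13919
At α=0.01: p ≥ α → fail to reject H₀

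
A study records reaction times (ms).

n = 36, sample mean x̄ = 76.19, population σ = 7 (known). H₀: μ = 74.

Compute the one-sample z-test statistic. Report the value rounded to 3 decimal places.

SE = σ/√n = 7/√36 = 1.1667
z = (x̄−μ₀)/SE = (76.19−74)/1.1667 = 1.8771

test statistic = 1.877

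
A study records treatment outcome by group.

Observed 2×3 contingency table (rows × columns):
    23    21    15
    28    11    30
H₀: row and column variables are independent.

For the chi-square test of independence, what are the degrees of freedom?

df = (r−1)(c−1) = (2−1)·(3−1) = 2

degrees of freedom = 2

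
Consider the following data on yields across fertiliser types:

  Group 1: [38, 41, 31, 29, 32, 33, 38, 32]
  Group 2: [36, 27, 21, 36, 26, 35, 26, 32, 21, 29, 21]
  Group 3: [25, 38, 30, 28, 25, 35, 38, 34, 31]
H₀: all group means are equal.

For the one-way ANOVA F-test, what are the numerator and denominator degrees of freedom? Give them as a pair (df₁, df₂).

degrees of freedom = [2, 25]

k = 3 groups, N = 28 total
df = (k−1, N−k) = (3−1, 28−3) = (2, 25)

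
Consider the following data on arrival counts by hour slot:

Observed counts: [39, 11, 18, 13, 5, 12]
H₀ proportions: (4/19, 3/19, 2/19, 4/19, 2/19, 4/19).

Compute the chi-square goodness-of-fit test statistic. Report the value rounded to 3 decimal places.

n = 98; E_i = n·p_i = [20.63, 15.47, 10.32, 20.63, 10.32, 20.63]
χ² = (39−20.63)²/20.63 + (11−15.47)²/15.47 + (18−10.32)²/10.32 + (13−20.63)²/20.63 + (5−10.32)²/10.32 + (12−20.63)²/20.63 = 32.5442
df = 5

test statistic = 32.544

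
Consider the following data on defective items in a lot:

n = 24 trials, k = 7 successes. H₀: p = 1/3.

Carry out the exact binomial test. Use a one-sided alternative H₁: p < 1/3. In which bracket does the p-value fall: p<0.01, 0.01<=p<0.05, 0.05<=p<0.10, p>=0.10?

p-value bracket: p>=0.10

Exact binomial: n=24, k=7, p₀=1/3=0.3333
P(X≤7) from Σ C(n,i)·p₀^i·(1−p₀)^(n−i)
p-value (one-sided, H₁ less) = 0.42380
→ bracket: p>=0.10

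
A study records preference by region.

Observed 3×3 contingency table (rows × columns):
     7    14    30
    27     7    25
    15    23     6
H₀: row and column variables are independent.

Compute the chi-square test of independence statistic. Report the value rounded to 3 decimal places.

test statistic = 35.722

Row totals [51, 59, 44], col totals [49, 44, 61], n=154
χ² = (7−16.23)²/16.23 + (14−14.57)²/14.57 + (30−20.20)²/20.20 + (27−18.77)²/18.77 + (7−16.86)²/16.86 + (25−23.37)²/23.37 + (15−14.00)²/14.00 + (23−12.57)²/12.57 + (6−17.43)²/17.43 = 35.7220
df = 4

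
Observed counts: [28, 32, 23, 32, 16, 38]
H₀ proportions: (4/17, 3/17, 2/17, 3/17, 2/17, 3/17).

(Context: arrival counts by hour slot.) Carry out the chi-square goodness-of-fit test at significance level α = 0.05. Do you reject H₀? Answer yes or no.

reject H₀: no

n = 169; E_i = n·p_i = [39.76, 29.82, 19.88, 29.82, 19.88, 29.82]
χ² = (28−39.76)²/39.76 + (32−29.82)²/29.82 + (23−19.88)²/19.88 + (32−29.82)²/29.82 + (16−19.88)²/19.88 + (38−29.82)²/29.82 = 7.2870
df = 5
p-value (upper-tail) = 0.20016
At α=0.05: p ≥ α → fail to reject H₀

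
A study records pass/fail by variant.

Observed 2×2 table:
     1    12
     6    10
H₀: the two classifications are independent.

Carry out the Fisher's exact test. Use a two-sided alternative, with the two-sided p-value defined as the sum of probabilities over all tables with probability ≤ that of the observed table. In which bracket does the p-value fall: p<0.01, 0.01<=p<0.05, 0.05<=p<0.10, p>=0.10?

p-value bracket: 0.05<=p<0.10

Margins: r₁=13, r₂=16, c₁=7, c₂=22, n=29
p_obs = C(13,1)·C(16,6)/C(29,7); sum pmf over tables with pmf ≤ p_obs
p-value (two-sided) = 0.09272
→ bracket: 0.05<=p<0.10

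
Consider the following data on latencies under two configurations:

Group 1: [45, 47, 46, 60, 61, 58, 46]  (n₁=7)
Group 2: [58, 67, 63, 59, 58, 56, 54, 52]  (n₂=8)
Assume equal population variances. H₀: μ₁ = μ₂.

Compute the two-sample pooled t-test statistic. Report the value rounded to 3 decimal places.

test statistic = -2.054

x̄₁=51.857, s₁=7.381, n₁=7
x̄₂=58.375, s₂=4.809, n₂=8
s_p² = [6·7.381² + 7·4.809²]/13 = 37.5948
SE = √(s_p²·(1/7+1/8)) = 3.1733
t = (51.857−58.375)/3.1733 = -2.0539
df = 13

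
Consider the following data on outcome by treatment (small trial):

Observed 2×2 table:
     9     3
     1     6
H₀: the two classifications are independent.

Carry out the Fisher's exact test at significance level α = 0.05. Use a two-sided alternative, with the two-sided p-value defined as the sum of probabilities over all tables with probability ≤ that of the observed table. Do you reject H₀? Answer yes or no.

Margins: r₁=12, r₂=7, c₁=10, c₂=9, n=19
p_obs = C(12,9)·C(7,1)/C(19,10); sum pmf over tables with pmf ≤ p_obs
p-value (two-sided) = 0.01977
At α=0.05: p < α → reject H₀

reject H₀: yes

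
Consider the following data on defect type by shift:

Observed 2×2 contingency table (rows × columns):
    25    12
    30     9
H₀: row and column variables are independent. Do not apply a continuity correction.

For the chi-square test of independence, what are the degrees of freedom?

df = (r−1)(c−1) = (2−1)·(2−1) = 1

degrees of freedom = 1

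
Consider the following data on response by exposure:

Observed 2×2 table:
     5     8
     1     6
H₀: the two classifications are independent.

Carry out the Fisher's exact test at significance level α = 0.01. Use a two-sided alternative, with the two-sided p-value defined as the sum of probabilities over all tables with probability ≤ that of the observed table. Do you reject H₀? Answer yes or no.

Margins: r₁=13, r₂=7, c₁=6, c₂=14, n=20
p_obs = C(13,5)·C(7,1)/C(20,6); sum pmf over tables with pmf ≤ p_obs
p-value (two-sided) = 0.35436
At α=0.01: p ≥ α → fail to reject H₀

reject H₀: no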